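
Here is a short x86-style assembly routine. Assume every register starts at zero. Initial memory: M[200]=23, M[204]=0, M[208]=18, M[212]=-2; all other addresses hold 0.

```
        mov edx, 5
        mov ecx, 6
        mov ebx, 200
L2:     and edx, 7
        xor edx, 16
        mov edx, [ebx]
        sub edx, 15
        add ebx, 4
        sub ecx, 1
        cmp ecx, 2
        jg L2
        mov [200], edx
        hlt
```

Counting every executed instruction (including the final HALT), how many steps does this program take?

edx=5
ecx=6
ebx=200
edx=5&7=5
edx=5^16=21
edx=M[200]=23
edx=23-15=8
ebx=200+4=204
ecx=6-1=5
cmp ecx, 2  (cmp 5,2)
jg L2: taken
edx=8&7=0
edx=0^16=16
edx=M[204]=0
edx=0-15=-15
ebx=204+4=208
ecx=5-1=4
cmp ecx, 2  (cmp 4,2)
jg L2: taken
edx=(-15)&7=1
edx=1^16=17
edx=M[208]=18
edx=18-15=3
ebx=208+4=212
ecx=4-1=3
cmp ecx, 2  (cmp 3,2)
jg L2: taken
edx=3&7=3
edx=3^16=19
edx=M[212]=-2
edx=(-2)-15=-17
ebx=212+4=216
ecx=3-1=2
cmp ecx, 2  (cmp 2,2)
jg L2: not taken
mov [200], edx → M[200]=-17
halt.
Total executed instructions: 37.

37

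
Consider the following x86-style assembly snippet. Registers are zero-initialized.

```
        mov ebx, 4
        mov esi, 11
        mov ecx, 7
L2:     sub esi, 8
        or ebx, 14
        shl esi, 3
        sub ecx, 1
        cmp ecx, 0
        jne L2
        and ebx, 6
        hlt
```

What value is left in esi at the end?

mov ebx, 4 → ebx=4
mov esi, 11 → esi=11
mov ecx, 7 → ecx=7
sub esi, 8 → esi=11-8=3
or ebx, 14 → ebx=4|14=14
shl esi, 3 → esi=3<<3=24
sub ecx, 1 → ecx=7-1=6
cmp ecx, 0  (cmp 6,0)
jne L2: taken
sub esi, 8 → esi=24-8=16
or ebx, 14 → ebx=14|14=14
shl esi, 3 → esi=16<<3=128
sub ecx, 1 → ecx=6-1=5
cmp ecx, 0  (cmp 5,0)
jne L2: taken
sub esi, 8 → esi=128-8=120
or ebx, 14 → ebx=14|14=14
shl esi, 3 → esi=120<<3=960
sub ecx, 1 → ecx=5-1=4
cmp ecx, 0  (cmp 4,0)
jne L2: taken
sub esi, 8 → esi=960-8=952
or ebx, 14 → ebx=14|14=14
shl esi, 3 → esi=952<<3=7616
sub ecx, 1 → ecx=4-1=3
cmp ecx, 0  (cmp 3,0)
jne L2: taken
sub esi, 8 → esi=7616-8=7608
or ebx, 14 → ebx=14|14=14
shl esi, 3 → esi=7608<<3=60864
sub ecx, 1 → ecx=3-1=2
cmp ecx, 0  (cmp 2,0)
jne L2: taken
sub esi, 8 → esi=60864-8=60856
or ebx, 14 → ebx=14|14=14
shl esi, 3 → esi=60856<<3=486848
sub ecx, 1 → ecx=2-1=1
cmp ecx, 0  (cmp 1,0)
jne L2: taken
sub esi, 8 → esi=486848-8=486840
or ebx, 14 → ebx=14|14=14
shl esi, 3 → esi=486840<<3=3894720
sub ecx, 1 → ecx=1-1=0
cmp ecx, 0  (cmp 0,0)
jne L2: not taken
and ebx, 6 → ebx=14&6=6
halt.

3894720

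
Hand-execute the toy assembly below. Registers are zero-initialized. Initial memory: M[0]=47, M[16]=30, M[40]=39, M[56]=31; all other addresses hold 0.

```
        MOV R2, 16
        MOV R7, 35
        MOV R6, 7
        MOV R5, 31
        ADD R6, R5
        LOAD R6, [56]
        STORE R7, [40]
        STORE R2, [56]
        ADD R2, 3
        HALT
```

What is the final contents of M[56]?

R2=16
R7=35
R6=7
R5=31
R6=7+31=38
R6=M[56]=31
STORE R7, [40] → M[40]=35
STORE R2, [56] → M[56]=16
R2=16+3=19
halt.

16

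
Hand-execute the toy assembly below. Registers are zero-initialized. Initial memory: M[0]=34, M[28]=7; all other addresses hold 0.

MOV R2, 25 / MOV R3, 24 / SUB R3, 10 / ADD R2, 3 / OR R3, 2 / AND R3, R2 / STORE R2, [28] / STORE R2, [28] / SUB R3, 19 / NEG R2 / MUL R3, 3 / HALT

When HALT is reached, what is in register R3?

-21

MOV R2, 25 → R2=25
MOV R3, 24 → R3=24
SUB R3, 10 → R3=24-10=14
ADD R2, 3 → R2=25+3=28
OR R3, 2 → R3=14|2=14
AND R3, R2 → R3=14&28=12
STORE R2, [28] → M[28]=28
STORE R2, [28] → M[28]=28
SUB R3, 19 → R3=12-19=-7
NEG R2 → R2=-(28)=-28
MUL R3, 3 → R3=(-7)*3=-21
halt.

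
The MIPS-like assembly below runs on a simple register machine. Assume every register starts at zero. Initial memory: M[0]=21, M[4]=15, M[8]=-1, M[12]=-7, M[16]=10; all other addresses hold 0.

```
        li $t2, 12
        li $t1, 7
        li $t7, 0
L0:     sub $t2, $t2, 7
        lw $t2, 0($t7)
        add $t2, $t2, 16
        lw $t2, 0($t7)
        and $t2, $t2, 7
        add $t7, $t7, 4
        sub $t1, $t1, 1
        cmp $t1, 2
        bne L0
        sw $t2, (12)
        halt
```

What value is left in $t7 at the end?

20

after li $t2, 12: $t2=12
after li $t1, 7: $t1=7
after li $t7, 0: $t7=0
after sub $t2, $t2, 7: $t2=12-7=5
after lw $t2, 0($t7): $t2=M[0]=21
after add $t2, $t2, 16: $t2=21+16=37
after lw $t2, 0($t7): $t2=M[0]=21
after and $t2, $t2, 7: $t2=21&7=5
after add $t7, $t7, 4: $t7=0+4=4
after sub $t1, $t1, 1: $t1=7-1=6
cmp $t1, 2  (cmp 6,2)
bne L0: taken
after sub $t2, $t2, 7: $t2=5-7=-2
after lw $t2, 0($t7): $t2=M[4]=15
after add $t2, $t2, 16: $t2=15+16=31
after lw $t2, 0($t7): $t2=M[4]=15
after and $t2, $t2, 7: $t2=15&7=7
after add $t7, $t7, 4: $t7=4+4=8
after sub $t1, $t1, 1: $t1=6-1=5
cmp $t1, 2  (cmp 5,2)
bne L0: taken
after sub $t2, $t2, 7: $t2=7-7=0
after lw $t2, 0($t7): $t2=M[8]=-1
after add $t2, $t2, 16: $t2=(-1)+16=15
after lw $t2, 0($t7): $t2=M[8]=-1
after and $t2, $t2, 7: $t2=(-1)&7=7
after add $t7, $t7, 4: $t7=8+4=12
after sub $t1, $t1, 1: $t1=5-1=4
cmp $t1, 2  (cmp 4,2)
bne L0: taken
after sub $t2, $t2, 7: $t2=7-7=0
after lw $t2, 0($t7): $t2=M[12]=-7
after add $t2, $t2, 16: $t2=(-7)+16=9
after lw $t2, 0($t7): $t2=M[12]=-7
after and $t2, $t2, 7: $t2=(-7)&7=1
after add $t7, $t7, 4: $t7=12+4=16
after sub $t1, $t1, 1: $t1=4-1=3
cmp $t1, 2  (cmp 3,2)
bne L0: taken
after sub $t2, $t2, 7: $t2=1-7=-6
after lw $t2, 0($t7): $t2=M[16]=10
after add $t2, $t2, 16: $t2=10+16=26
after lw $t2, 0($t7): $t2=M[16]=10
after and $t2, $t2, 7: $t2=10&7=2
after add $t7, $t7, 4: $t7=16+4=20
after sub $t1, $t1, 1: $t1=3-1=2
cmp $t1, 2  (cmp 2,2)
bne L0: not taken
sw $t2, (12) → M[12]=2
halt.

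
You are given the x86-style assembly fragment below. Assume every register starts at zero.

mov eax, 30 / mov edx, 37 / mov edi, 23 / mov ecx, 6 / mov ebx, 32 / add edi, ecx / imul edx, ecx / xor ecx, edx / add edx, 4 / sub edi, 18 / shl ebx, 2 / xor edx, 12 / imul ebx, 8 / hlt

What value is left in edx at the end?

238

mov eax, 30 → eax=30
mov edx, 37 → edx=37
mov edi, 23 → edi=23
mov ecx, 6 → ecx=6
mov ebx, 32 → ebx=32
add edi, ecx → edi=23+6=29
imul edx, ecx → edx=37*6=222
xor ecx, edx → ecx=6^222=216
add edx, 4 → edx=222+4=226
sub edi, 18 → edi=29-18=11
shl ebx, 2 → ebx=32<<2=128
xor edx, 12 → edx=226^12=238
imul ebx, 8 → ebx=128*8=1024
halt.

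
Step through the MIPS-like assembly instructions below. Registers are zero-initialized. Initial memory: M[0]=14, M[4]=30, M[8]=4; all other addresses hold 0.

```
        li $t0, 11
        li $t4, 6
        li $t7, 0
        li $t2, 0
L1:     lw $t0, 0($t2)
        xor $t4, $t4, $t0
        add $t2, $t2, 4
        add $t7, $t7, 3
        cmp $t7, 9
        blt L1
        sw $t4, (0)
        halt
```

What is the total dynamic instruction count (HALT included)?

$t0=11
$t4=6
$t7=0
$t2=0
$t0=M[0]=14
$t4=6^14=8
$t2=0+4=4
$t7=0+3=3
cmp $t7, 9  (cmp 3,9)
blt L1: taken
$t0=M[4]=30
$t4=8^30=22
$t2=4+4=8
$t7=3+3=6
cmp $t7, 9  (cmp 6,9)
blt L1: taken
$t0=M[8]=4
$t4=22^4=18
$t2=8+4=12
$t7=6+3=9
cmp $t7, 9  (cmp 9,9)
blt L1: not taken
sw $t4, (0) → M[0]=18
halt.
Total executed instructions: 24.

24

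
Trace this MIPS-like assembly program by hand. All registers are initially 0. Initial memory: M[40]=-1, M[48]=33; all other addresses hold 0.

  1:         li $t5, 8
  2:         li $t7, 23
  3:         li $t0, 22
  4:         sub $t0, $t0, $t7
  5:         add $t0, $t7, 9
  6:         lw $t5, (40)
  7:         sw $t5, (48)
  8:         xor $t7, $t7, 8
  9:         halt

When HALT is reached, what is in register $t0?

32

li $t5, 8 → $t5=8
li $t7, 23 → $t7=23
li $t0, 22 → $t0=22
sub $t0, $t0, $t7 → $t0=22-23=-1
add $t0, $t7, 9 → $t0=23+9=32
lw $t5, (40) → $t5=M[40]=-1
sw $t5, (48) → M[48]=-1
xor $t7, $t7, 8 → $t7=23^8=31
halt.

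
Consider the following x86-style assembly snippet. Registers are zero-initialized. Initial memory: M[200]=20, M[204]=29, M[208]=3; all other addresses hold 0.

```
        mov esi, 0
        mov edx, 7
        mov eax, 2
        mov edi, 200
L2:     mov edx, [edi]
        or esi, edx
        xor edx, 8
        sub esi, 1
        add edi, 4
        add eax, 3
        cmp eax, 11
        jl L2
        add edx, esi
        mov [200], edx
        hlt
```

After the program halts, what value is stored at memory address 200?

41

mov esi, 0 → esi=0
mov edx, 7 → edx=7
mov eax, 2 → eax=2
mov edi, 200 → edi=200
mov edx, [edi] → edx=M[200]=20
or esi, edx → esi=0|20=20
xor edx, 8 → edx=20^8=28
sub esi, 1 → esi=20-1=19
add edi, 4 → edi=200+4=204
add eax, 3 → eax=2+3=5
cmp eax, 11  (cmp 5,11)
jl L2: taken
mov edx, [edi] → edx=M[204]=29
or esi, edx → esi=19|29=31
xor edx, 8 → edx=29^8=21
sub esi, 1 → esi=31-1=30
add edi, 4 → edi=204+4=208
add eax, 3 → eax=5+3=8
cmp eax, 11  (cmp 8,11)
jl L2: taken
mov edx, [edi] → edx=M[208]=3
or esi, edx → esi=30|3=31
xor edx, 8 → edx=3^8=11
sub esi, 1 → esi=31-1=30
add edi, 4 → edi=208+4=212
add eax, 3 → eax=8+3=11
cmp eax, 11  (cmp 11,11)
jl L2: not taken
add edx, esi → edx=11+30=41
mov [200], edx → M[200]=41
halt.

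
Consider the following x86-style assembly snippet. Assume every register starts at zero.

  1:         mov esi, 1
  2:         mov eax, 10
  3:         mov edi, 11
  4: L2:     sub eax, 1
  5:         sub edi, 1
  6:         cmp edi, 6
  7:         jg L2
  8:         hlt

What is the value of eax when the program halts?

5

esi=1
eax=10
edi=11
eax=10-1=9
edi=11-1=10
cmp edi, 6  (cmp 10,6)
jg L2: taken
eax=9-1=8
edi=10-1=9
cmp edi, 6  (cmp 9,6)
jg L2: taken
eax=8-1=7
edi=9-1=8
cmp edi, 6  (cmp 8,6)
jg L2: taken
eax=7-1=6
edi=8-1=7
cmp edi, 6  (cmp 7,6)
jg L2: taken
eax=6-1=5
edi=7-1=6
cmp edi, 6  (cmp 6,6)
jg L2: not taken
halt.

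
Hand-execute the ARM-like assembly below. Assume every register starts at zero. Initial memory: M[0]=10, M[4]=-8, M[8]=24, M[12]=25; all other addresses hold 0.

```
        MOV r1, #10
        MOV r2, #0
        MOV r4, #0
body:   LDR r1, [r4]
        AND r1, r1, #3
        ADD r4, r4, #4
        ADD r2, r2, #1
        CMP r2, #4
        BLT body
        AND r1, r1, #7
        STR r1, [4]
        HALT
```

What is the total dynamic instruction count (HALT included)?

MOV r1, #10 → r1=10
MOV r2, #0 → r2=0
MOV r4, #0 → r4=0
LDR r1, [r4] → r1=M[0]=10
AND r1, r1, #3 → r1=10&3=2
ADD r4, r4, #4 → r4=0+4=4
ADD r2, r2, #1 → r2=0+1=1
CMP r2, #4  (cmp 1,4)
BLT body: taken
LDR r1, [r4] → r1=M[4]=-8
AND r1, r1, #3 → r1=(-8)&3=0
ADD r4, r4, #4 → r4=4+4=8
ADD r2, r2, #1 → r2=1+1=2
CMP r2, #4  (cmp 2,4)
BLT body: taken
LDR r1, [r4] → r1=M[8]=24
AND r1, r1, #3 → r1=24&3=0
ADD r4, r4, #4 → r4=8+4=12
ADD r2, r2, #1 → r2=2+1=3
CMP r2, #4  (cmp 3,4)
BLT body: taken
LDR r1, [r4] → r1=M[12]=25
AND r1, r1, #3 → r1=25&3=1
ADD r4, r4, #4 → r4=12+4=16
ADD r2, r2, #1 → r2=3+1=4
CMP r2, #4  (cmp 4,4)
BLT body: not taken
AND r1, r1, #7 → r1=1&7=1
STR r1, [4] → M[4]=1
halt.
Total executed instructions: 30.

30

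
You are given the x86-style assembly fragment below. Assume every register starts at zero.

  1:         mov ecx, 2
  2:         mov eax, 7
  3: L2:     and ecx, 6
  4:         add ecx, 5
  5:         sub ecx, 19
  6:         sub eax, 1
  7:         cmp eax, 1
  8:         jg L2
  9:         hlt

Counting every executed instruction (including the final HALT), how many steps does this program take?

after mov ecx, 2: ecx=2
after mov eax, 7: eax=7
after and ecx, 6: ecx=2&6=2
after add ecx, 5: ecx=2+5=7
after sub ecx, 19: ecx=7-19=-12
after sub eax, 1: eax=7-1=6
cmp eax, 1  (cmp 6,1)
jg L2: taken
after and ecx, 6: ecx=(-12)&6=4
after add ecx, 5: ecx=4+5=9
after sub ecx, 19: ecx=9-19=-10
after sub eax, 1: eax=6-1=5
cmp eax, 1  (cmp 5,1)
jg L2: taken
after and ecx, 6: ecx=(-10)&6=6
after add ecx, 5: ecx=6+5=11
after sub ecx, 19: ecx=11-19=-8
after sub eax, 1: eax=5-1=4
cmp eax, 1  (cmp 4,1)
jg L2: taken
after and ecx, 6: ecx=(-8)&6=0
after add ecx, 5: ecx=0+5=5
after sub ecx, 19: ecx=5-19=-14
after sub eax, 1: eax=4-1=3
cmp eax, 1  (cmp 3,1)
jg L2: taken
after and ecx, 6: ecx=(-14)&6=2
after add ecx, 5: ecx=2+5=7
after sub ecx, 19: ecx=7-19=-12
after sub eax, 1: eax=3-1=2
cmp eax, 1  (cmp 2,1)
jg L2: taken
after and ecx, 6: ecx=(-12)&6=4
after add ecx, 5: ecx=4+5=9
after sub ecx, 19: ecx=9-19=-10
after sub eax, 1: eax=2-1=1
cmp eax, 1  (cmp 1,1)
jg L2: not taken
halt.
Total executed instructions: 39.

39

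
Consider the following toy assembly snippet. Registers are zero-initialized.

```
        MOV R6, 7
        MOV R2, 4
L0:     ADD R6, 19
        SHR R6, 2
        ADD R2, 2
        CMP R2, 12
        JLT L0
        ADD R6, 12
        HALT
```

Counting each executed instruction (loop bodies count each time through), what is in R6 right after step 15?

6

MOV R6, 7 → R6=7
MOV R2, 4 → R2=4
ADD R6, 19 → R6=7+19=26
SHR R6, 2 → R6=26>>2=6
ADD R2, 2 → R2=4+2=6
CMP R2, 12  (cmp 6,12)
JLT L0: taken
ADD R6, 19 → R6=6+19=25
SHR R6, 2 → R6=25>>2=6
ADD R2, 2 → R2=6+2=8
CMP R2, 12  (cmp 8,12)
JLT L0: taken
ADD R6, 19 → R6=6+19=25
SHR R6, 2 → R6=25>>2=6
ADD R2, 2 → R2=8+2=10
After step 15: R6 = 6.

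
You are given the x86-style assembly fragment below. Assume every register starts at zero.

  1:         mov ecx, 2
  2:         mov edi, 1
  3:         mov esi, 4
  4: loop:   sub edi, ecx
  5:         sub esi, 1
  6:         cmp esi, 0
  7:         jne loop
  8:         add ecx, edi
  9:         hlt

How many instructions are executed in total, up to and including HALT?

21

ecx=2
edi=1
esi=4
edi=1-2=-1
esi=4-1=3
cmp esi, 0  (cmp 3,0)
jne loop: taken
edi=(-1)-2=-3
esi=3-1=2
cmp esi, 0  (cmp 2,0)
jne loop: taken
edi=(-3)-2=-5
esi=2-1=1
cmp esi, 0  (cmp 1,0)
jne loop: taken
edi=(-5)-2=-7
esi=1-1=0
cmp esi, 0  (cmp 0,0)
jne loop: not taken
ecx=2+(-7)=-5
halt.
Total executed instructions: 21.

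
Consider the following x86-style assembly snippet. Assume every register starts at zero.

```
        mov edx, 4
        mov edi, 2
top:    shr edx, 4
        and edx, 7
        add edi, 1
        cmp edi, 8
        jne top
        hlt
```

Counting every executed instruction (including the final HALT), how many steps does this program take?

after mov edx, 4: edx=4
after mov edi, 2: edi=2
after shr edx, 4: edx=4>>4=0
after and edx, 7: edx=0&7=0
after add edi, 1: edi=2+1=3
cmp edi, 8  (cmp 3,8)
jne top: taken
after shr edx, 4: edx=0>>4=0
after and edx, 7: edx=0&7=0
after add edi, 1: edi=3+1=4
cmp edi, 8  (cmp 4,8)
jne top: taken
after shr edx, 4: edx=0>>4=0
after and edx, 7: edx=0&7=0
after add edi, 1: edi=4+1=5
cmp edi, 8  (cmp 5,8)
jne top: taken
after shr edx, 4: edx=0>>4=0
after and edx, 7: edx=0&7=0
after add edi, 1: edi=5+1=6
cmp edi, 8  (cmp 6,8)
jne top: taken
after shr edx, 4: edx=0>>4=0
after and edx, 7: edx=0&7=0
after add edi, 1: edi=6+1=7
cmp edi, 8  (cmp 7,8)
jne top: taken
after shr edx, 4: edx=0>>4=0
after and edx, 7: edx=0&7=0
after add edi, 1: edi=7+1=8
cmp edi, 8  (cmp 8,8)
jne top: not taken
halt.
Total executed instructions: 33.

33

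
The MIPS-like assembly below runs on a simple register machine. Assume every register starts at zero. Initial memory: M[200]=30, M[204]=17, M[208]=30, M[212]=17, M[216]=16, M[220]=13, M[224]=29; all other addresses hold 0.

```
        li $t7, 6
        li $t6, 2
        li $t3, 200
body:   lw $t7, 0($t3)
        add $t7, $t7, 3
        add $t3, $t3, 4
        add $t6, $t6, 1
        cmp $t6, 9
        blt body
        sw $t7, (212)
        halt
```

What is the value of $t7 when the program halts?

after li $t7, 6: $t7=6
after li $t6, 2: $t6=2
after li $t3, 200: $t3=200
after lw $t7, 0($t3): $t7=M[200]=30
after add $t7, $t7, 3: $t7=30+3=33
after add $t3, $t3, 4: $t3=200+4=204
after add $t6, $t6, 1: $t6=2+1=3
cmp $t6, 9  (cmp 3,9)
blt body: taken
after lw $t7, 0($t3): $t7=M[204]=17
after add $t7, $t7, 3: $t7=17+3=20
after add $t3, $t3, 4: $t3=204+4=208
after add $t6, $t6, 1: $t6=3+1=4
cmp $t6, 9  (cmp 4,9)
blt body: taken
after lw $t7, 0($t3): $t7=M[208]=30
after add $t7, $t7, 3: $t7=30+3=33
after add $t3, $t3, 4: $t3=208+4=212
after add $t6, $t6, 1: $t6=4+1=5
cmp $t6, 9  (cmp 5,9)
blt body: taken
after lw $t7, 0($t3): $t7=M[212]=17
after add $t7, $t7, 3: $t7=17+3=20
after add $t3, $t3, 4: $t3=212+4=216
after add $t6, $t6, 1: $t6=5+1=6
cmp $t6, 9  (cmp 6,9)
blt body: taken
after lw $t7, 0($t3): $t7=M[216]=16
after add $t7, $t7, 3: $t7=16+3=19
after add $t3, $t3, 4: $t3=216+4=220
after add $t6, $t6, 1: $t6=6+1=7
cmp $t6, 9  (cmp 7,9)
blt body: taken
after lw $t7, 0($t3): $t7=M[220]=13
after add $t7, $t7, 3: $t7=13+3=16
after add $t3, $t3, 4: $t3=220+4=224
after add $t6, $t6, 1: $t6=7+1=8
cmp $t6, 9  (cmp 8,9)
blt body: taken
after lw $t7, 0($t3): $t7=M[224]=29
after add $t7, $t7, 3: $t7=29+3=32
after add $t3, $t3, 4: $t3=224+4=228
after add $t6, $t6, 1: $t6=8+1=9
cmp $t6, 9  (cmp 9,9)
blt body: not taken
sw $t7, (212) → M[212]=32
halt.

32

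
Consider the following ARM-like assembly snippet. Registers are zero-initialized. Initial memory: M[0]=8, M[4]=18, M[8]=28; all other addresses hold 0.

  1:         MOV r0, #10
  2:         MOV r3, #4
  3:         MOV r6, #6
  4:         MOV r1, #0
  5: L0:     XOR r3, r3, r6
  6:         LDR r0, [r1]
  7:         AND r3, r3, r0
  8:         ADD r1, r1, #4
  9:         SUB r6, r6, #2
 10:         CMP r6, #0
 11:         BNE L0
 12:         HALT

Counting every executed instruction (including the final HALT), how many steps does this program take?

26

r0=10
r3=4
r6=6
r1=0
r3=4^6=2
r0=M[0]=8
r3=2&8=0
r1=0+4=4
r6=6-2=4
CMP r6, #0  (cmp 4,0)
BNE L0: taken
r3=0^4=4
r0=M[4]=18
r3=4&18=0
r1=4+4=8
r6=4-2=2
CMP r6, #0  (cmp 2,0)
BNE L0: taken
r3=0^2=2
r0=M[8]=28
r3=2&28=0
r1=8+4=12
r6=2-2=0
CMP r6, #0  (cmp 0,0)
BNE L0: not taken
halt.
Total executed instructions: 26.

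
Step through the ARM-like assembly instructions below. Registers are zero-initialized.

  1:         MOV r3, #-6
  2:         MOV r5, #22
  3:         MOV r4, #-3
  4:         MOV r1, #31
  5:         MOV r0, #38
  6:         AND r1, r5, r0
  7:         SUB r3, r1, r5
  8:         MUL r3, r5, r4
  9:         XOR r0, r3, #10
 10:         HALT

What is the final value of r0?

-76

r3=-6
r5=22
r4=-3
r1=31
r0=38
r1=22&38=6
r3=6-22=-16
r3=22*(-3)=-66
r0=(-66)^10=-76
halt.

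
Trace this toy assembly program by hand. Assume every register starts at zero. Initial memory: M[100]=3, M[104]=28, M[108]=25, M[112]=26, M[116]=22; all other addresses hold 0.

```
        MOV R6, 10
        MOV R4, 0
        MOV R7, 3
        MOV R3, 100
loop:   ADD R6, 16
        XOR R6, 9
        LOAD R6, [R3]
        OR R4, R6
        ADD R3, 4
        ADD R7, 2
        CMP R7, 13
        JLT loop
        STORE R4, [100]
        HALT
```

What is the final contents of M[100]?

31

after MOV R6, 10: R6=10
after MOV R4, 0: R4=0
after MOV R7, 3: R7=3
after MOV R3, 100: R3=100
after ADD R6, 16: R6=10+16=26
after XOR R6, 9: R6=26^9=19
after LOAD R6, [R3]: R6=M[100]=3
after OR R4, R6: R4=0|3=3
after ADD R3, 4: R3=100+4=104
after ADD R7, 2: R7=3+2=5
CMP R7, 13  (cmp 5,13)
JLT loop: taken
after ADD R6, 16: R6=3+16=19
after XOR R6, 9: R6=19^9=26
after LOAD R6, [R3]: R6=M[104]=28
after OR R4, R6: R4=3|28=31
after ADD R3, 4: R3=104+4=108
after ADD R7, 2: R7=5+2=7
CMP R7, 13  (cmp 7,13)
JLT loop: taken
after ADD R6, 16: R6=28+16=44
after XOR R6, 9: R6=44^9=37
after LOAD R6, [R3]: R6=M[108]=25
after OR R4, R6: R4=31|25=31
after ADD R3, 4: R3=108+4=112
after ADD R7, 2: R7=7+2=9
CMP R7, 13  (cmp 9,13)
JLT loop: taken
after ADD R6, 16: R6=25+16=41
after XOR R6, 9: R6=41^9=32
after LOAD R6, [R3]: R6=M[112]=26
after OR R4, R6: R4=31|26=31
after ADD R3, 4: R3=112+4=116
after ADD R7, 2: R7=9+2=11
CMP R7, 13  (cmp 11,13)
JLT loop: taken
after ADD R6, 16: R6=26+16=42
after XOR R6, 9: R6=42^9=35
after LOAD R6, [R3]: R6=M[116]=22
after OR R4, R6: R4=31|22=31
after ADD R3, 4: R3=116+4=120
after ADD R7, 2: R7=11+2=13
CMP R7, 13  (cmp 13,13)
JLT loop: not taken
STORE R4, [100] → M[100]=31
halt.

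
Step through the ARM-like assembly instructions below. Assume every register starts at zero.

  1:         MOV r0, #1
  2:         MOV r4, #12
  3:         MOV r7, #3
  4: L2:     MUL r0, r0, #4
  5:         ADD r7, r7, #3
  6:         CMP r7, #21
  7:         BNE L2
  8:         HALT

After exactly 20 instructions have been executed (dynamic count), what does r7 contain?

r0=1
r4=12
r7=3
r0=1*4=4
r7=3+3=6
CMP r7, #21  (cmp 6,21)
BNE L2: taken
r0=4*4=16
r7=6+3=9
CMP r7, #21  (cmp 9,21)
BNE L2: taken
r0=16*4=64
r7=9+3=12
CMP r7, #21  (cmp 12,21)
BNE L2: taken
r0=64*4=256
r7=12+3=15
CMP r7, #21  (cmp 15,21)
BNE L2: taken
r0=256*4=1024
After step 20: r7 = 15.

15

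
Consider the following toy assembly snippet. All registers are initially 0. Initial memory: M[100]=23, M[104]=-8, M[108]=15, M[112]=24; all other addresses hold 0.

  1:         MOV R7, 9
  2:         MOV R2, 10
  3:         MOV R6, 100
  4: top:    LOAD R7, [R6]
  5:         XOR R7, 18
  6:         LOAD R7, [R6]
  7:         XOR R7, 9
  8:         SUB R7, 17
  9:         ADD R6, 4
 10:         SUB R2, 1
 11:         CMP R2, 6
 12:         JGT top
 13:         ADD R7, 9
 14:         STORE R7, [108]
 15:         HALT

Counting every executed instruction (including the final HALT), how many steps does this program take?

42

R7=9
R2=10
R6=100
R7=M[100]=23
R7=23^18=5
R7=M[100]=23
R7=23^9=30
R7=30-17=13
R6=100+4=104
R2=10-1=9
CMP R2, 6  (cmp 9,6)
JGT top: taken
R7=M[104]=-8
R7=(-8)^18=-22
R7=M[104]=-8
R7=(-8)^9=-15
R7=(-15)-17=-32
R6=104+4=108
R2=9-1=8
CMP R2, 6  (cmp 8,6)
JGT top: taken
R7=M[108]=15
R7=15^18=29
R7=M[108]=15
R7=15^9=6
R7=6-17=-11
R6=108+4=112
R2=8-1=7
CMP R2, 6  (cmp 7,6)
JGT top: taken
R7=M[112]=24
R7=24^18=10
R7=M[112]=24
R7=24^9=17
R7=17-17=0
R6=112+4=116
R2=7-1=6
CMP R2, 6  (cmp 6,6)
JGT top: not taken
R7=0+9=9
STORE R7, [108] → M[108]=9
halt.
Total executed instructions: 42.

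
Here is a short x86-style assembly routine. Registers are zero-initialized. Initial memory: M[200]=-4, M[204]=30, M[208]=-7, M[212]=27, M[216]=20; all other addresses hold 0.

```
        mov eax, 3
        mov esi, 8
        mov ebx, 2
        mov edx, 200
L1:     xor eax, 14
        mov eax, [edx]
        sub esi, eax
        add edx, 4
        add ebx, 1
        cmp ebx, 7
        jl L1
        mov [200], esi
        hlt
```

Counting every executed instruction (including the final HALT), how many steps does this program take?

after mov eax, 3: eax=3
after mov esi, 8: esi=8
after mov ebx, 2: ebx=2
after mov edx, 200: edx=200
after xor eax, 14: eax=3^14=13
after mov eax, [edx]: eax=M[200]=-4
after sub esi, eax: esi=8-(-4)=12
after add edx, 4: edx=200+4=204
after add ebx, 1: ebx=2+1=3
cmp ebx, 7  (cmp 3,7)
jl L1: taken
after xor eax, 14: eax=(-4)^14=-14
after mov eax, [edx]: eax=M[204]=30
after sub esi, eax: esi=12-30=-18
after add edx, 4: edx=204+4=208
after add ebx, 1: ebx=3+1=4
cmp ebx, 7  (cmp 4,7)
jl L1: taken
after xor eax, 14: eax=30^14=16
after mov eax, [edx]: eax=M[208]=-7
after sub esi, eax: esi=(-18)-(-7)=-11
after add edx, 4: edx=208+4=212
after add ebx, 1: ebx=4+1=5
cmp ebx, 7  (cmp 5,7)
jl L1: taken
after xor eax, 14: eax=(-7)^14=-9
after mov eax, [edx]: eax=M[212]=27
after sub esi, eax: esi=(-11)-27=-38
after add edx, 4: edx=212+4=216
after add ebx, 1: ebx=5+1=6
cmp ebx, 7  (cmp 6,7)
jl L1: taken
after xor eax, 14: eax=27^14=21
after mov eax, [edx]: eax=M[216]=20
after sub esi, eax: esi=(-38)-20=-58
after add edx, 4: edx=216+4=220
after add ebx, 1: ebx=6+1=7
cmp ebx, 7  (cmp 7,7)
jl L1: not taken
mov [200], esi → M[200]=-58
halt.
Total executed instructions: 41.

41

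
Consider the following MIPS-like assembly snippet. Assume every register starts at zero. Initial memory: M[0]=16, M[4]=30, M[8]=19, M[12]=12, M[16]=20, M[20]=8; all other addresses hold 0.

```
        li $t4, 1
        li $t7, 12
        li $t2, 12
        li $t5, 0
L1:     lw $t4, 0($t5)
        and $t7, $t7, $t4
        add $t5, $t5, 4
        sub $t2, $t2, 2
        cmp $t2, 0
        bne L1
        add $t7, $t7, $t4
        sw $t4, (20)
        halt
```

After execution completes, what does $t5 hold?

after li $t4, 1: $t4=1
after li $t7, 12: $t7=12
after li $t2, 12: $t2=12
after li $t5, 0: $t5=0
after lw $t4, 0($t5): $t4=M[0]=16
after and $t7, $t7, $t4: $t7=12&16=0
after add $t5, $t5, 4: $t5=0+4=4
after sub $t2, $t2, 2: $t2=12-2=10
cmp $t2, 0  (cmp 10,0)
bne L1: taken
after lw $t4, 0($t5): $t4=M[4]=30
after and $t7, $t7, $t4: $t7=0&30=0
after add $t5, $t5, 4: $t5=4+4=8
after sub $t2, $t2, 2: $t2=10-2=8
cmp $t2, 0  (cmp 8,0)
bne L1: taken
after lw $t4, 0($t5): $t4=M[8]=19
after and $t7, $t7, $t4: $t7=0&19=0
after add $t5, $t5, 4: $t5=8+4=12
after sub $t2, $t2, 2: $t2=8-2=6
cmp $t2, 0  (cmp 6,0)
bne L1: taken
after lw $t4, 0($t5): $t4=M[12]=12
after and $t7, $t7, $t4: $t7=0&12=0
after add $t5, $t5, 4: $t5=12+4=16
after sub $t2, $t2, 2: $t2=6-2=4
cmp $t2, 0  (cmp 4,0)
bne L1: taken
after lw $t4, 0($t5): $t4=M[16]=20
after and $t7, $t7, $t4: $t7=0&20=0
after add $t5, $t5, 4: $t5=16+4=20
after sub $t2, $t2, 2: $t2=4-2=2
cmp $t2, 0  (cmp 2,0)
bne L1: taken
after lw $t4, 0($t5): $t4=M[20]=8
after and $t7, $t7, $t4: $t7=0&8=0
after add $t5, $t5, 4: $t5=20+4=24
after sub $t2, $t2, 2: $t2=2-2=0
cmp $t2, 0  (cmp 0,0)
bne L1: not taken
after add $t7, $t7, $t4: $t7=0+8=8
sw $t4, (20) → M[20]=8
halt.

24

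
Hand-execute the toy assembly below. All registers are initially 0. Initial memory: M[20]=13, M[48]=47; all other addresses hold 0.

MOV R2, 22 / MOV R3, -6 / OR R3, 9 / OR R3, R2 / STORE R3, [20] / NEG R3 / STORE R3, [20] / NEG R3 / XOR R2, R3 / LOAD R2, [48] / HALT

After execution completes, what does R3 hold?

-1

R2=22
R3=-6
R3=(-6)|9=-5
R3=(-5)|22=-1
STORE R3, [20] → M[20]=-1
R3=-(-1)=1
STORE R3, [20] → M[20]=1
R3=-(1)=-1
R2=22^(-1)=-23
R2=M[48]=47
halt.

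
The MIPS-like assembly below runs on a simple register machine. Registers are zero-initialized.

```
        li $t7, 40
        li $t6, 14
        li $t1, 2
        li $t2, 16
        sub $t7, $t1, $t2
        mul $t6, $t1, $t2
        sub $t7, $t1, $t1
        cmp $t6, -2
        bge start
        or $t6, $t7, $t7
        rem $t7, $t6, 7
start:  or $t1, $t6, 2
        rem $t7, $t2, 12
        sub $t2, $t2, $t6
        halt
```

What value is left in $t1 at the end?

li $t7, 40 → $t7=40
li $t6, 14 → $t6=14
li $t1, 2 → $t1=2
li $t2, 16 → $t2=16
sub $t7, $t1, $t2 → $t7=2-16=-14
mul $t6, $t1, $t2 → $t6=2*16=32
sub $t7, $t1, $t1 → $t7=2-2=0
cmp $t6, -2  (cmp 32,-2)
bge start: taken
or $t1, $t6, 2 → $t1=32|2=34
rem $t7, $t2, 12 → $t7=16%12=4
sub $t2, $t2, $t6 → $t2=16-32=-16
halt.

34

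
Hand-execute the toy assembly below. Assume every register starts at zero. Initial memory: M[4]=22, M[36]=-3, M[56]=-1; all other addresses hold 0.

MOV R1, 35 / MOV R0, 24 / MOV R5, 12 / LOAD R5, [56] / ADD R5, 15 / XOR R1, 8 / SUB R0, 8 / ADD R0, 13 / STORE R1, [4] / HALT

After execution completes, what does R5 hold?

MOV R1, 35 → R1=35
MOV R0, 24 → R0=24
MOV R5, 12 → R5=12
LOAD R5, [56] → R5=M[56]=-1
ADD R5, 15 → R5=(-1)+15=14
XOR R1, 8 → R1=35^8=43
SUB R0, 8 → R0=24-8=16
ADD R0, 13 → R0=16+13=29
STORE R1, [4] → M[4]=43
halt.

14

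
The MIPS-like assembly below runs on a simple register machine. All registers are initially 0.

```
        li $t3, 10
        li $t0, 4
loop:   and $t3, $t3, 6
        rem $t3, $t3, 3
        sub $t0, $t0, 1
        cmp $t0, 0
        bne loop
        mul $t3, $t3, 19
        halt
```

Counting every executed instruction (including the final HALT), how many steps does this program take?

after li $t3, 10: $t3=10
after li $t0, 4: $t0=4
after and $t3, $t3, 6: $t3=10&6=2
after rem $t3, $t3, 3: $t3=2%3=2
after sub $t0, $t0, 1: $t0=4-1=3
cmp $t0, 0  (cmp 3,0)
bne loop: taken
after and $t3, $t3, 6: $t3=2&6=2
after rem $t3, $t3, 3: $t3=2%3=2
after sub $t0, $t0, 1: $t0=3-1=2
cmp $t0, 0  (cmp 2,0)
bne loop: taken
after and $t3, $t3, 6: $t3=2&6=2
after rem $t3, $t3, 3: $t3=2%3=2
after sub $t0, $t0, 1: $t0=2-1=1
cmp $t0, 0  (cmp 1,0)
bne loop: taken
after and $t3, $t3, 6: $t3=2&6=2
after rem $t3, $t3, 3: $t3=2%3=2
after sub $t0, $t0, 1: $t0=1-1=0
cmp $t0, 0  (cmp 0,0)
bne loop: not taken
after mul $t3, $t3, 19: $t3=2*19=38
halt.
Total executed instructions: 24.

24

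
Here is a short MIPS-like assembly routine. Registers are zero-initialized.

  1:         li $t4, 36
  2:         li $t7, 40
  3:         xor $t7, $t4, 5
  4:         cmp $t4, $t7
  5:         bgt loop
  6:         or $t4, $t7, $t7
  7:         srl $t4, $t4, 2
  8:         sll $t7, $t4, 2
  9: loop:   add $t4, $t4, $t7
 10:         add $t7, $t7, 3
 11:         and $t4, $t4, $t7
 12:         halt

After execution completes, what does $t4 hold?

4

li $t4, 36 → $t4=36
li $t7, 40 → $t7=40
xor $t7, $t4, 5 → $t7=36^5=33
cmp $t4, $t7  (cmp 36,33)
bgt loop: taken
add $t4, $t4, $t7 → $t4=36+33=69
add $t7, $t7, 3 → $t7=33+3=36
and $t4, $t4, $t7 → $t4=69&36=4
halt.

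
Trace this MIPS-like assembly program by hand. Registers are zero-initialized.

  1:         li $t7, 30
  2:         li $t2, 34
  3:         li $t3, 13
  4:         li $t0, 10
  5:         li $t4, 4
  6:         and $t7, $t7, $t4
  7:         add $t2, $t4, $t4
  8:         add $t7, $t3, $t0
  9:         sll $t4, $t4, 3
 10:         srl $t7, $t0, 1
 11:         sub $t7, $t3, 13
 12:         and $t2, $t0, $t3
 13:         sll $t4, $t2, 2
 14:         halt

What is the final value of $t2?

li $t7, 30 → $t7=30
li $t2, 34 → $t2=34
li $t3, 13 → $t3=13
li $t0, 10 → $t0=10
li $t4, 4 → $t4=4
and $t7, $t7, $t4 → $t7=30&4=4
add $t2, $t4, $t4 → $t2=4+4=8
add $t7, $t3, $t0 → $t7=13+10=23
sll $t4, $t4, 3 → $t4=4<<3=32
srl $t7, $t0, 1 → $t7=10>>1=5
sub $t7, $t3, 13 → $t7=13-13=0
and $t2, $t0, $t3 → $t2=10&13=8
sll $t4, $t2, 2 → $t4=8<<2=32
halt.

8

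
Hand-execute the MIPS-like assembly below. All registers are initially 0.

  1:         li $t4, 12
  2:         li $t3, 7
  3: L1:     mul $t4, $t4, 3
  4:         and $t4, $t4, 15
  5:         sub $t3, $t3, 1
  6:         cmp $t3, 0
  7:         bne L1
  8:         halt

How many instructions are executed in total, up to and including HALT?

38

$t4=12
$t3=7
$t4=12*3=36
$t4=36&15=4
$t3=7-1=6
cmp $t3, 0  (cmp 6,0)
bne L1: taken
$t4=4*3=12
$t4=12&15=12
$t3=6-1=5
cmp $t3, 0  (cmp 5,0)
bne L1: taken
$t4=12*3=36
$t4=36&15=4
$t3=5-1=4
cmp $t3, 0  (cmp 4,0)
bne L1: taken
$t4=4*3=12
$t4=12&15=12
$t3=4-1=3
cmp $t3, 0  (cmp 3,0)
bne L1: taken
$t4=12*3=36
$t4=36&15=4
$t3=3-1=2
cmp $t3, 0  (cmp 2,0)
bne L1: taken
$t4=4*3=12
$t4=12&15=12
$t3=2-1=1
cmp $t3, 0  (cmp 1,0)
bne L1: taken
$t4=12*3=36
$t4=36&15=4
$t3=1-1=0
cmp $t3, 0  (cmp 0,0)
bne L1: not taken
halt.
Total executed instructions: 38.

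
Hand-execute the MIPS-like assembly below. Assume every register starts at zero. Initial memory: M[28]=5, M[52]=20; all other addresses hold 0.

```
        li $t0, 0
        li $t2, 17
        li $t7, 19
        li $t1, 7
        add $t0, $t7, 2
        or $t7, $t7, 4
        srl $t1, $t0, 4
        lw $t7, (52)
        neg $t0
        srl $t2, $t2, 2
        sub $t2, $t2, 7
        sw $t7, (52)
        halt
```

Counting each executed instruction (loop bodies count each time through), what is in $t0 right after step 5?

after li $t0, 0: $t0=0
after li $t2, 17: $t2=17
after li $t7, 19: $t7=19
after li $t1, 7: $t1=7
after add $t0, $t7, 2: $t0=19+2=21
After step 5: $t0 = 21.

21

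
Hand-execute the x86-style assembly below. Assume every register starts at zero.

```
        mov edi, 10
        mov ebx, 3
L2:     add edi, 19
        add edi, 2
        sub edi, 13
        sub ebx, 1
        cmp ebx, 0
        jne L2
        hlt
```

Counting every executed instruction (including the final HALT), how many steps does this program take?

21

mov edi, 10 → edi=10
mov ebx, 3 → ebx=3
add edi, 19 → edi=10+19=29
add edi, 2 → edi=29+2=31
sub edi, 13 → edi=31-13=18
sub ebx, 1 → ebx=3-1=2
cmp ebx, 0  (cmp 2,0)
jne L2: taken
add edi, 19 → edi=18+19=37
add edi, 2 → edi=37+2=39
sub edi, 13 → edi=39-13=26
sub ebx, 1 → ebx=2-1=1
cmp ebx, 0  (cmp 1,0)
jne L2: taken
add edi, 19 → edi=26+19=45
add edi, 2 → edi=45+2=47
sub edi, 13 → edi=47-13=34
sub ebx, 1 → ebx=1-1=0
cmp ebx, 0  (cmp 0,0)
jne L2: not taken
halt.
Total executed instructions: 21.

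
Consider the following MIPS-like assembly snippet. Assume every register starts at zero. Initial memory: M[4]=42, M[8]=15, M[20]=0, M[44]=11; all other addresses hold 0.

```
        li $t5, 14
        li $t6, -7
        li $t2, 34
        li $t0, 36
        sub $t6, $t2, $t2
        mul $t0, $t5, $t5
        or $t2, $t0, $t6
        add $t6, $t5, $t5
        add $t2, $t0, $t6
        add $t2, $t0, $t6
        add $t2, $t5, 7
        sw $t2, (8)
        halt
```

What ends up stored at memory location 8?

after li $t5, 14: $t5=14
after li $t6, -7: $t6=-7
after li $t2, 34: $t2=34
after li $t0, 36: $t0=36
after sub $t6, $t2, $t2: $t6=34-34=0
after mul $t0, $t5, $t5: $t0=14*14=196
after or $t2, $t0, $t6: $t2=196|0=196
after add $t6, $t5, $t5: $t6=14+14=28
after add $t2, $t0, $t6: $t2=196+28=224
after add $t2, $t0, $t6: $t2=196+28=224
after add $t2, $t5, 7: $t2=14+7=21
sw $t2, (8) → M[8]=21
halt.

21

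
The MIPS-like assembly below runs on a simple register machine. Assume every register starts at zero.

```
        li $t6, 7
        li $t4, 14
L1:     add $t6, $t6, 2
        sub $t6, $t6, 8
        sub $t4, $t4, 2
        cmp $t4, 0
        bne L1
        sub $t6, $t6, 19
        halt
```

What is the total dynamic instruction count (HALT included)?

39

li $t6, 7 → $t6=7
li $t4, 14 → $t4=14
add $t6, $t6, 2 → $t6=7+2=9
sub $t6, $t6, 8 → $t6=9-8=1
sub $t4, $t4, 2 → $t4=14-2=12
cmp $t4, 0  (cmp 12,0)
bne L1: taken
add $t6, $t6, 2 → $t6=1+2=3
sub $t6, $t6, 8 → $t6=3-8=-5
sub $t4, $t4, 2 → $t4=12-2=10
cmp $t4, 0  (cmp 10,0)
bne L1: taken
add $t6, $t6, 2 → $t6=(-5)+2=-3
sub $t6, $t6, 8 → $t6=(-3)-8=-11
sub $t4, $t4, 2 → $t4=10-2=8
cmp $t4, 0  (cmp 8,0)
bne L1: taken
add $t6, $t6, 2 → $t6=(-11)+2=-9
sub $t6, $t6, 8 → $t6=(-9)-8=-17
sub $t4, $t4, 2 → $t4=8-2=6
cmp $t4, 0  (cmp 6,0)
bne L1: taken
add $t6, $t6, 2 → $t6=(-17)+2=-15
sub $t6, $t6, 8 → $t6=(-15)-8=-23
sub $t4, $t4, 2 → $t4=6-2=4
cmp $t4, 0  (cmp 4,0)
bne L1: taken
add $t6, $t6, 2 → $t6=(-23)+2=-21
sub $t6, $t6, 8 → $t6=(-21)-8=-29
sub $t4, $t4, 2 → $t4=4-2=2
cmp $t4, 0  (cmp 2,0)
bne L1: taken
add $t6, $t6, 2 → $t6=(-29)+2=-27
sub $t6, $t6, 8 → $t6=(-27)-8=-35
sub $t4, $t4, 2 → $t4=2-2=0
cmp $t4, 0  (cmp 0,0)
bne L1: not taken
sub $t6, $t6, 19 → $t6=(-35)-19=-54
halt.
Total executed instructions: 39.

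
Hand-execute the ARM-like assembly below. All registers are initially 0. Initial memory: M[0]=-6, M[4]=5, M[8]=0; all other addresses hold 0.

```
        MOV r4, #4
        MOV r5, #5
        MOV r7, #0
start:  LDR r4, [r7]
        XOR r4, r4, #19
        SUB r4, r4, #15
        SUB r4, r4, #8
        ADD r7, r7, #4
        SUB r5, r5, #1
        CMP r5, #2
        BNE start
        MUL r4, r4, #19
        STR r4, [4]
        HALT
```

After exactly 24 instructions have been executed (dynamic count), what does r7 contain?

MOV r4, #4 → r4=4
MOV r5, #5 → r5=5
MOV r7, #0 → r7=0
LDR r4, [r7] → r4=M[0]=-6
XOR r4, r4, #19 → r4=(-6)^19=-23
SUB r4, r4, #15 → r4=(-23)-15=-38
SUB r4, r4, #8 → r4=(-38)-8=-46
ADD r7, r7, #4 → r7=0+4=4
SUB r5, r5, #1 → r5=5-1=4
CMP r5, #2  (cmp 4,2)
BNE start: taken
LDR r4, [r7] → r4=M[4]=5
XOR r4, r4, #19 → r4=5^19=22
SUB r4, r4, #15 → r4=22-15=7
SUB r4, r4, #8 → r4=7-8=-1
ADD r7, r7, #4 → r7=4+4=8
SUB r5, r5, #1 → r5=4-1=3
CMP r5, #2  (cmp 3,2)
BNE start: taken
LDR r4, [r7] → r4=M[8]=0
XOR r4, r4, #19 → r4=0^19=19
SUB r4, r4, #15 → r4=19-15=4
SUB r4, r4, #8 → r4=4-8=-4
ADD r7, r7, #4 → r7=8+4=12
After step 24: r7 = 12.

12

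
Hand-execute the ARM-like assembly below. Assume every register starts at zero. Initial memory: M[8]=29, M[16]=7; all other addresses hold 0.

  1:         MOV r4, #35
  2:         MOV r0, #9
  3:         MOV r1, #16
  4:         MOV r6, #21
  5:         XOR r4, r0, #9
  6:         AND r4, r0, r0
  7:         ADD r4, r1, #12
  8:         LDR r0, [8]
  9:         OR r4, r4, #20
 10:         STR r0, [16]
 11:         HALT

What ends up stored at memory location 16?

after MOV r4, #35: r4=35
after MOV r0, #9: r0=9
after MOV r1, #16: r1=16
after MOV r6, #21: r6=21
after XOR r4, r0, #9: r4=9^9=0
after AND r4, r0, r0: r4=9&9=9
after ADD r4, r1, #12: r4=16+12=28
after LDR r0, [8]: r0=M[8]=29
after OR r4, r4, #20: r4=28|20=28
STR r0, [16] → M[16]=29
halt.

29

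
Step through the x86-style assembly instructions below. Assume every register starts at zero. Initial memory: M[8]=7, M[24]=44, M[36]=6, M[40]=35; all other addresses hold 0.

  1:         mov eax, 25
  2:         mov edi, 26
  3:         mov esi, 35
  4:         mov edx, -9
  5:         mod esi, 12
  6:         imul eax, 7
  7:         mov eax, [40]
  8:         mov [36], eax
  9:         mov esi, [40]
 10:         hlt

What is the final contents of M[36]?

eax=25
edi=26
esi=35
edx=-9
esi=35%12=11
eax=25*7=175
eax=M[40]=35
mov [36], eax → M[36]=35
esi=M[40]=35
halt.

35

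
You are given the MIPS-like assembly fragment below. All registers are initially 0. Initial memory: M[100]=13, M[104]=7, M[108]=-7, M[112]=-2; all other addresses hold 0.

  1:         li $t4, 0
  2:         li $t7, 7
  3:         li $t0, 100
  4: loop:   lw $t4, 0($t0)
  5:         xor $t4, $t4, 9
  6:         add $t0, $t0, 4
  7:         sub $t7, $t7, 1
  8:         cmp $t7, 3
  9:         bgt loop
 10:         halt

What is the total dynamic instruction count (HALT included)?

$t4=0
$t7=7
$t0=100
$t4=M[100]=13
$t4=13^9=4
$t0=100+4=104
$t7=7-1=6
cmp $t7, 3  (cmp 6,3)
bgt loop: taken
$t4=M[104]=7
$t4=7^9=14
$t0=104+4=108
$t7=6-1=5
cmp $t7, 3  (cmp 5,3)
bgt loop: taken
$t4=M[108]=-7
$t4=(-7)^9=-16
$t0=108+4=112
$t7=5-1=4
cmp $t7, 3  (cmp 4,3)
bgt loop: taken
$t4=M[112]=-2
$t4=(-2)^9=-9
$t0=112+4=116
$t7=4-1=3
cmp $t7, 3  (cmp 3,3)
bgt loop: not taken
halt.
Total executed instructions: 28.

28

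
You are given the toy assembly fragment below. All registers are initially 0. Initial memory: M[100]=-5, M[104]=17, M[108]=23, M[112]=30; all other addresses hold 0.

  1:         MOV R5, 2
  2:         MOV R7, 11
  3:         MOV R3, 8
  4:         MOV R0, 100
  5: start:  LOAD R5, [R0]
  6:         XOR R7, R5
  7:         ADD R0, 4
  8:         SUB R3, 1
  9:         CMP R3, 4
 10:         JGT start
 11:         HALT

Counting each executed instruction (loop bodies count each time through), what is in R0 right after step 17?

108

after MOV R5, 2: R5=2
after MOV R7, 11: R7=11
after MOV R3, 8: R3=8
after MOV R0, 100: R0=100
after LOAD R5, [R0]: R5=M[100]=-5
after XOR R7, R5: R7=11^(-5)=-16
after ADD R0, 4: R0=100+4=104
after SUB R3, 1: R3=8-1=7
CMP R3, 4  (cmp 7,4)
JGT start: taken
after LOAD R5, [R0]: R5=M[104]=17
after XOR R7, R5: R7=(-16)^17=-31
after ADD R0, 4: R0=104+4=108
after SUB R3, 1: R3=7-1=6
CMP R3, 4  (cmp 6,4)
JGT start: taken
after LOAD R5, [R0]: R5=M[108]=23
After step 17: R0 = 108.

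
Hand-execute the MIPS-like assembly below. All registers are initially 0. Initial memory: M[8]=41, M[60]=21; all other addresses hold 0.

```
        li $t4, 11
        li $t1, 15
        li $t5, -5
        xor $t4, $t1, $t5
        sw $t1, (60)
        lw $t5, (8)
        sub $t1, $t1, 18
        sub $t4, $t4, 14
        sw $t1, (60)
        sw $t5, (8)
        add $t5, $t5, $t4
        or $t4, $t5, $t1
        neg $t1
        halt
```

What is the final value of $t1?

$t4=11
$t1=15
$t5=-5
$t4=15^(-5)=-12
sw $t1, (60) → M[60]=15
$t5=M[8]=41
$t1=15-18=-3
$t4=(-12)-14=-26
sw $t1, (60) → M[60]=-3
sw $t5, (8) → M[8]=41
$t5=41+(-26)=15
$t4=15|(-3)=-1
$t1=-(-3)=3
halt.

3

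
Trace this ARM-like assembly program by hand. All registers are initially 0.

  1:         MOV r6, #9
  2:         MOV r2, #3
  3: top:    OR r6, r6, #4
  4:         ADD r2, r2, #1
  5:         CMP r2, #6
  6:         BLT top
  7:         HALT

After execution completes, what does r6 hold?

MOV r6, #9 → r6=9
MOV r2, #3 → r2=3
OR r6, r6, #4 → r6=9|4=13
ADD r2, r2, #1 → r2=3+1=4
CMP r2, #6  (cmp 4,6)
BLT top: taken
OR r6, r6, #4 → r6=13|4=13
ADD r2, r2, #1 → r2=4+1=5
CMP r2, #6  (cmp 5,6)
BLT top: taken
OR r6, r6, #4 → r6=13|4=13
ADD r2, r2, #1 → r2=5+1=6
CMP r2, #6  (cmp 6,6)
BLT top: not taken
halt.

13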